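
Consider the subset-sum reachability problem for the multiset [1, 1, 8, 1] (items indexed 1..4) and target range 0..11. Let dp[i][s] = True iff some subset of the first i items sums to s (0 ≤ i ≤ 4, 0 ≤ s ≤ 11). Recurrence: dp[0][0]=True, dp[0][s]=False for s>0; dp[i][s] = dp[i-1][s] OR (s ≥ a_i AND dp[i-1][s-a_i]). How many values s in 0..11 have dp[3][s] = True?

i\s   0   1   2   3   4   5   6   7   8   9  10  11
  0   T   F   F   F   F   F   F   F   F   F   F   F
  1   T   T   F   F   F   F   F   F   F   F   F   F
  2   T   T   T   F   F   F   F   F   F   F   F   F
  3   T   T   T   F   F   F   F   F   T   T   T   F
  4   T   T   T   T   F   F   F   F   T   T   T   T

6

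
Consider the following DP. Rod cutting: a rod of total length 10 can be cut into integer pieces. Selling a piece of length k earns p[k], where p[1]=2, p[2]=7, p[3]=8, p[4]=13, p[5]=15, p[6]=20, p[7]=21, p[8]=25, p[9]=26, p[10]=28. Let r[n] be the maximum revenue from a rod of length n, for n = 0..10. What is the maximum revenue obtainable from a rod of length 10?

   n    0    1    2    3    4    5    6    7    8    9   10
r[n]    0    2    7    9   14   16   21   23   28   30   35

35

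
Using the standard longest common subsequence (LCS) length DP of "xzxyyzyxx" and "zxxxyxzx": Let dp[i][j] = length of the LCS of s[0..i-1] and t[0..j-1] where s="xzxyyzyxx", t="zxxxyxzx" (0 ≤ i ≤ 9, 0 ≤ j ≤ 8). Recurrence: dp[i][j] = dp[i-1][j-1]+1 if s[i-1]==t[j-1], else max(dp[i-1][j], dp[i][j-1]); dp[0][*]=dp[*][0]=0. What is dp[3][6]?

2

   ''  z  x  x  x  y  x  z  x
''  0  0  0  0  0  0  0  0  0
 x  0  0  1  1  1  1  1  1  1
 z  0  1  1  1  1  1  1  2  2
 x  0  1  2  2  2  2  2  2  3
 y  0  1  2  2  2  3  3  3  3
 y  0  1  2  2  2  3  3  3  3
 z  0  1  2  2  2  3  3  4  4
 y  0  1  2  2  2  3  3  4  4
 x  0  1  2  3  3  3  4  4  5
 x  0  1  2  3  4  4  4  4  5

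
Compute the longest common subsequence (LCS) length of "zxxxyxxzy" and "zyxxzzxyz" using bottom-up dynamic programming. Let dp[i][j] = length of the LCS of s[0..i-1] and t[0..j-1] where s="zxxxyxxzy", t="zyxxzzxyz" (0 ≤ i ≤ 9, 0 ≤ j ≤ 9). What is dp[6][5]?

3

   ''  z  y  x  x  z  z  x  y  z
''  0  0  0  0  0  0  0  0  0  0
 z  0  1  1  1  1  1  1  1  1  1
 x  0  1  1  2  2  2  2  2  2  2
 x  0  1  1  2  3  3  3  3  3  3
 x  0  1  1  2  3  3  3  4  4  4
 y  0  1  2  2  3  3  3  4  5  5
 x  0  1  2  3  3  3  3  4  5  5
 x  0  1  2  3  4  4  4  4  5  5
 z  0  1  2  3  4  5  5  5  5  6
 y  0  1  2  3  4  5  5  5  6  6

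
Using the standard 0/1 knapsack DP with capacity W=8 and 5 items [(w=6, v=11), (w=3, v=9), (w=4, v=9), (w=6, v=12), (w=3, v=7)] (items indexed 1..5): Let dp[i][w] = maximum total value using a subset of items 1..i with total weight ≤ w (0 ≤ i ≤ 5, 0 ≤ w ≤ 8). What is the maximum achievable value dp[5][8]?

18

i\w   0   1   2   3   4   5   6   7   8
  0   0   0   0   0   0   0   0   0   0
  1   0   0   0   0   0   0  11  11  11
  2   0   0   0   9   9   9  11  11  11
  3   0   0   0   9   9   9  11  18  18
  4   0   0   0   9   9   9  12  18  18
  5   0   0   0   9   9   9  16  18  18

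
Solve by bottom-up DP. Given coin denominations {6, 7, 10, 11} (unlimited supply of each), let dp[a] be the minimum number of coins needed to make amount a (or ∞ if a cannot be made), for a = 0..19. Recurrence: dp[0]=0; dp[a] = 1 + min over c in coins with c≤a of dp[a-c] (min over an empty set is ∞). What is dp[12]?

 a  0  1  2  3  4  5  6  7  8  9 10 11 12 13 14 15 16 17 18 19
dp  0  -  -  -  -  -  1  1  -  -  1  1  2  2  2  -  2  2  2  3
(- denotes ∞ / unreachable)

2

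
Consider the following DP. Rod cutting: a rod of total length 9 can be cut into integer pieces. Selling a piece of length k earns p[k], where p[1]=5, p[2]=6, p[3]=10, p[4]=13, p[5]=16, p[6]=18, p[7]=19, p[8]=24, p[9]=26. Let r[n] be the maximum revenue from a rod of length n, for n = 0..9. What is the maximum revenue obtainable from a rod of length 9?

45

   n    0    1    2    3    4    5    6    7    8    9
r[n]    0    5   10   15   20   25   30   35   40   45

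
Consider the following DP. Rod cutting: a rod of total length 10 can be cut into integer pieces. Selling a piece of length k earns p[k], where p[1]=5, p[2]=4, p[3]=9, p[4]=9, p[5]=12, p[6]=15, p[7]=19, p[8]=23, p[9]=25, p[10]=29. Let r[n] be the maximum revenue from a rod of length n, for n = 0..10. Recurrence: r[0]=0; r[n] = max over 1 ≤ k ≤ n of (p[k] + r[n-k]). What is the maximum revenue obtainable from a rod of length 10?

50

   n    0    1    2    3    4    5    6    7    8    9   10
r[n]    0    5   10   15   20   25   30   35   40   45   50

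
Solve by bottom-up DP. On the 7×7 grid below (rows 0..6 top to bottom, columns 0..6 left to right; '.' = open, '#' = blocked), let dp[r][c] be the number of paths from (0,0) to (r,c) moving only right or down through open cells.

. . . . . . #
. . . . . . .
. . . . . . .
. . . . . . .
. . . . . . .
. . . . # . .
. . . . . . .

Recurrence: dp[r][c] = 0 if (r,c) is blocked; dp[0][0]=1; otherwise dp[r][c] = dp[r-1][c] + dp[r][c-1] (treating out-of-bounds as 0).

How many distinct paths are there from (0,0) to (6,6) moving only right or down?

r\c   0   1   2   3   4   5   6
  0   1   1   1   1   1   1   0
  1   1   2   3   4   5   6   6
  2   1   3   6  10  15  21  27
  3   1   4  10  20  35  56  83
  4   1   5  15  35  70 126 209
  5   1   6  21  56   0 126 335
  6   1   7  28  84  84 210 545

545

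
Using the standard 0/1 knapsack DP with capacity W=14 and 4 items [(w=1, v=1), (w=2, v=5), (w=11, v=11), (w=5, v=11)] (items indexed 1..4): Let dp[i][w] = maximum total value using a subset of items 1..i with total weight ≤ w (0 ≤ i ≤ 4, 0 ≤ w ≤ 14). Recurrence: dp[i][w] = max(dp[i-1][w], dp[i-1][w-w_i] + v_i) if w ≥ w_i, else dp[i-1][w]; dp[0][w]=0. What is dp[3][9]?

i\w   0   1   2   3   4   5   6   7   8   9  10  11  12  13  14
  0   0   0   0   0   0   0   0   0   0   0   0   0   0   0   0
  1   0   1   1   1   1   1   1   1   1   1   1   1   1   1   1
  2   0   1   5   6   6   6   6   6   6   6   6   6   6   6   6
  3   0   1   5   6   6   6   6   6   6   6   6  11  12  16  17
  4   0   1   5   6   6  11  12  16  17  17  17  17  17  17  17

6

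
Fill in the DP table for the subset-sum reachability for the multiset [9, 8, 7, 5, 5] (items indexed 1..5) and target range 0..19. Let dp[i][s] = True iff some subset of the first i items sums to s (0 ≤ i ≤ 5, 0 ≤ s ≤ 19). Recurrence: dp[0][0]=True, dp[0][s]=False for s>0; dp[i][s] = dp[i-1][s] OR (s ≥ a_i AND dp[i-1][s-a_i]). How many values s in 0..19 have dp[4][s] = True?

i\s   0   1   2   3   4   5   6   7   8   9  10  11  12  13  14  15  16  17  18  19
  0   T   F   F   F   F   F   F   F   F   F   F   F   F   F   F   F   F   F   F   F
  1   T   F   F   F   F   F   F   F   F   T   F   F   F   F   F   F   F   F   F   F
  2   T   F   F   F   F   F   F   F   T   T   F   F   F   F   F   F   F   T   F   F
  3   T   F   F   F   F   F   F   T   T   T   F   F   F   F   F   T   T   T   F   F
  4   T   F   F   F   F   T   F   T   T   T   F   F   T   T   T   T   T   T   F   F
  5   T   F   F   F   F   T   F   T   T   T   T   F   T   T   T   T   T   T   T   T

11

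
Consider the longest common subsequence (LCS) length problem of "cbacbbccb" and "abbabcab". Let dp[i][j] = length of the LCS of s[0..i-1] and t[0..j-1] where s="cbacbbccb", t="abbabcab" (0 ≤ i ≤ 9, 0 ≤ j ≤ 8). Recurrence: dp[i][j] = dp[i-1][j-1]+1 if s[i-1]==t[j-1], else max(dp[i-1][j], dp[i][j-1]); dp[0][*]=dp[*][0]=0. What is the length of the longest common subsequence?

5

   ''  a  b  b  a  b  c  a  b
''  0  0  0  0  0  0  0  0  0
 c  0  0  0  0  0  0  1  1  1
 b  0  0  1  1  1  1  1  1  2
 a  0  1  1  1  2  2  2  2  2
 c  0  1  1  1  2  2  3  3  3
 b  0  1  2  2  2  3  3  3  4
 b  0  1  2  3  3  3  3  3  4
 c  0  1  2  3  3  3  4  4  4
 c  0  1  2  3  3  3  4  4  4
 b  0  1  2  3  3  4  4  4  5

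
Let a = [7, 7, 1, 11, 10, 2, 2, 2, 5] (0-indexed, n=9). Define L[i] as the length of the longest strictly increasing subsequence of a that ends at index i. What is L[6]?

2

   i    0    1    2    3    4    5    6    7    8
a[i]    7    7    1   11   10    2    2    2    5
L[i]    1    1    1    2    2    2    2    2    3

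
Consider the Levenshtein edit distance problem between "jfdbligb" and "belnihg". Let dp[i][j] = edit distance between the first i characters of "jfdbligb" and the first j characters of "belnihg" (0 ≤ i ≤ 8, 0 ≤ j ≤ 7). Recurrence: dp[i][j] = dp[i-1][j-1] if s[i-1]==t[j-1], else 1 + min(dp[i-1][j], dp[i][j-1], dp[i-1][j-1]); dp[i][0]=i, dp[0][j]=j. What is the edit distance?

   ''  b  e  l  n  i  h  g
''  0  1  2  3  4  5  6  7
 j  1  1  2  3  4  5  6  7
 f  2  2  2  3  4  5  6  7
 d  3  3  3  3  4  5  6  7
 b  4  3  4  4  4  5  6  7
 l  5  4  4  4  5  5  6  7
 i  6  5  5  5  5  5  6  7
 g  7  6  6  6  6  6  6  6
 b  8  7  7  7  7  7  7  7

7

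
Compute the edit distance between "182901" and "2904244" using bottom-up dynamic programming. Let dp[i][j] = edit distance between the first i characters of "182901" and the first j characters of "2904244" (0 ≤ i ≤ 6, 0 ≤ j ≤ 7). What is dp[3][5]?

   ''  2  9  0  4  2  4  4
''  0  1  2  3  4  5  6  7
 1  1  1  2  3  4  5  6  7
 8  2  2  2  3  4  5  6  7
 2  3  2  3  3  4  4  5  6
 9  4  3  2  3  4  5  5  6
 0  5  4  3  2  3  4  5  6
 1  6  5  4  3  3  4  5  6

4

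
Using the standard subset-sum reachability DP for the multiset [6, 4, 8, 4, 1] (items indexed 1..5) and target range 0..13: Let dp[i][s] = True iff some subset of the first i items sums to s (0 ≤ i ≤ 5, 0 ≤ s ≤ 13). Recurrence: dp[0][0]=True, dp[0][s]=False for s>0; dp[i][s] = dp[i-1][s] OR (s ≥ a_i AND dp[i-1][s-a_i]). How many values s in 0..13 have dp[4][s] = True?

i\s   0   1   2   3   4   5   6   7   8   9  10  11  12  13
  0   T   F   F   F   F   F   F   F   F   F   F   F   F   F
  1   T   F   F   F   F   F   T   F   F   F   F   F   F   F
  2   T   F   F   F   T   F   T   F   F   F   T   F   F   F
  3   T   F   F   F   T   F   T   F   T   F   T   F   T   F
  4   T   F   F   F   T   F   T   F   T   F   T   F   T   F
  5   T   T   F   F   T   T   T   T   T   T   T   T   T   T

6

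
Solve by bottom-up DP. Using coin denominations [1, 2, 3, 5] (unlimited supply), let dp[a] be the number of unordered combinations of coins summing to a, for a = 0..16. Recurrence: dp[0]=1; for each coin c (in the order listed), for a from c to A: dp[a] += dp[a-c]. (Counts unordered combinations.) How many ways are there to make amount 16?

after  coin     0     1     2     3     4     5     6     7     8     9    10    11    12    13    14    15    16
          1     1     1     1     1     1     1     1     1     1     1     1     1     1     1     1     1     1
          2     1     1     2     2     3     3     4     4     5     5     6     6     7     7     8     8     9
          3     1     1     2     3     4     5     7     8    10    12    14    16    19    21    24    27    30
          5     1     1     2     3     4     6     8    10    13    16    20    24    29    34    40    47    54

54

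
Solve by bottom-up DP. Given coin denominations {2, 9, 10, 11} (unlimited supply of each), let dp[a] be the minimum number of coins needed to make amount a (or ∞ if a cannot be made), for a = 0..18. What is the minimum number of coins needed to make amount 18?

 a  0  1  2  3  4  5  6  7  8  9 10 11 12 13 14 15 16 17 18
dp  0  -  1  -  2  -  3  -  4  1  1  1  2  2  3  3  4  4  2
(- denotes ∞ / unreachable)

2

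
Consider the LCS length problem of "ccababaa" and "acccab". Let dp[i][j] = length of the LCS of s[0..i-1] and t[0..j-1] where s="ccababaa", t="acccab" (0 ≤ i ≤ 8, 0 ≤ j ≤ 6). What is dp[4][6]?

4

   ''  a  c  c  c  a  b
''  0  0  0  0  0  0  0
 c  0  0  1  1  1  1  1
 c  0  0  1  2  2  2  2
 a  0  1  1  2  2  3  3
 b  0  1  1  2  2  3  4
 a  0  1  1  2  2  3  4
 b  0  1  1  2  2  3  4
 a  0  1  1  2  2  3  4
 a  0  1  1  2  2  3  4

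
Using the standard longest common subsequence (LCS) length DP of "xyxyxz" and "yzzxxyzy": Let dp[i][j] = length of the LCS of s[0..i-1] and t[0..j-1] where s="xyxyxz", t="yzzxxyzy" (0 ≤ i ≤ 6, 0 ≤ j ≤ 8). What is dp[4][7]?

3

   ''  y  z  z  x  x  y  z  y
''  0  0  0  0  0  0  0  0  0
 x  0  0  0  0  1  1  1  1  1
 y  0  1  1  1  1  1  2  2  2
 x  0  1  1  1  2  2  2  2  2
 y  0  1  1  1  2  2  3  3  3
 x  0  1  1  1  2  3  3  3  3
 z  0  1  2  2  2  3  3  4  4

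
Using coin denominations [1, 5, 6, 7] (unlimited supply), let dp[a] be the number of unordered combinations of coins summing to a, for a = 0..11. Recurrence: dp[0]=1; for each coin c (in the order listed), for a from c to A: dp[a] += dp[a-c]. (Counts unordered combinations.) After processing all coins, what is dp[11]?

6

after  coin     0     1     2     3     4     5     6     7     8     9    10    11
          1     1     1     1     1     1     1     1     1     1     1     1     1
          5     1     1     1     1     1     2     2     2     2     2     3     3
          6     1     1     1     1     1     2     3     3     3     3     4     5
          7     1     1     1     1     1     2     3     4     4     4     5     6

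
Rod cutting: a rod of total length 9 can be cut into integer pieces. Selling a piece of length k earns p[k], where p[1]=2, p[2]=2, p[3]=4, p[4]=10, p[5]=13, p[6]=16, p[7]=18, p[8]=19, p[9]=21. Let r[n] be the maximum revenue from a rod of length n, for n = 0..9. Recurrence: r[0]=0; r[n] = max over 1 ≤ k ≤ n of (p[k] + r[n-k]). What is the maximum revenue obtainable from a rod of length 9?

   n    0    1    2    3    4    5    6    7    8    9
r[n]    0    2    4    6   10   13   16   18   20   23

23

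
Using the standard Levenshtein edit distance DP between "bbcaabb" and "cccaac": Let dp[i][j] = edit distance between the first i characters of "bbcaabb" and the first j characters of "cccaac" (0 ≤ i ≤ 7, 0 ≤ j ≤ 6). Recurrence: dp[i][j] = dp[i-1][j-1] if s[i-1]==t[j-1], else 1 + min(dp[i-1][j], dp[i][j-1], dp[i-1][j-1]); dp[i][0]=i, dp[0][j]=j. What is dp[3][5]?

   ''  c  c  c  a  a  c
''  0  1  2  3  4  5  6
 b  1  1  2  3  4  5  6
 b  2  2  2  3  4  5  6
 c  3  2  2  2  3  4  5
 a  4  3  3  3  2  3  4
 a  5  4  4  4  3  2  3
 b  6  5  5  5  4  3  3
 b  7  6  6  6  5  4  4

4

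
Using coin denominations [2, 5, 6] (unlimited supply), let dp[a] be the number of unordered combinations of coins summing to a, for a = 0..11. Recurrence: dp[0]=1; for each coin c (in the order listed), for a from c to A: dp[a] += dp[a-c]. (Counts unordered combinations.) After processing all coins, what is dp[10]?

after  coin     0     1     2     3     4     5     6     7     8     9    10    11
          2     1     0     1     0     1     0     1     0     1     0     1     0
          5     1     0     1     0     1     1     1     1     1     1     2     1
          6     1     0     1     0     1     1     2     1     2     1     3     2

3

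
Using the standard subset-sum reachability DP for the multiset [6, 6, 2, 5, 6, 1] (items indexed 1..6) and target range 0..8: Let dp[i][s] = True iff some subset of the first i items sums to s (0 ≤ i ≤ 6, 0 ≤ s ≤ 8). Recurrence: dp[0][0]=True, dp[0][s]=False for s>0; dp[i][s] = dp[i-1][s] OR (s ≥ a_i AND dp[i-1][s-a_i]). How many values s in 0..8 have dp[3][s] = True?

4

i\s   0   1   2   3   4   5   6   7   8
  0   T   F   F   F   F   F   F   F   F
  1   T   F   F   F   F   F   T   F   F
  2   T   F   F   F   F   F   T   F   F
  3   T   F   T   F   F   F   T   F   T
  4   T   F   T   F   F   T   T   T   T
  5   T   F   T   F   F   T   T   T   T
  6   T   T   T   T   F   T   T   T   T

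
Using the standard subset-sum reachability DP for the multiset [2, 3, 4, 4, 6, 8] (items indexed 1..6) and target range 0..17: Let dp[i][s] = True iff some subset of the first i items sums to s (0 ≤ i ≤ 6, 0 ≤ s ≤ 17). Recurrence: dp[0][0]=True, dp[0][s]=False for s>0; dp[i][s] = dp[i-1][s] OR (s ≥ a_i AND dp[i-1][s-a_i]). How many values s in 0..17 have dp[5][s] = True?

17

i\s   0   1   2   3   4   5   6   7   8   9  10  11  12  13  14  15  16  17
  0   T   F   F   F   F   F   F   F   F   F   F   F   F   F   F   F   F   F
  1   T   F   T   F   F   F   F   F   F   F   F   F   F   F   F   F   F   F
  2   T   F   T   T   F   T   F   F   F   F   F   F   F   F   F   F   F   F
  3   T   F   T   T   T   T   T   T   F   T   F   F   F   F   F   F   F   F
  4   T   F   T   T   T   T   T   T   T   T   T   T   F   T   F   F   F   F
  5   T   F   T   T   T   T   T   T   T   T   T   T   T   T   T   T   T   T
  6   T   F   T   T   T   T   T   T   T   T   T   T   T   T   T   T   T   T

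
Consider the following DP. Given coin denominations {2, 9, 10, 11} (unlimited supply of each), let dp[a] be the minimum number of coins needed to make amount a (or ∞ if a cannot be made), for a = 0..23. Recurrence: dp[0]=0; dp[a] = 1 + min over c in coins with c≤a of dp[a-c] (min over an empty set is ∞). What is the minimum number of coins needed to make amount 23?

3

 a  0  1  2  3  4  5  6  7  8  9 10 11 12 13 14 15 16 17 18 19 20 21 22 23
dp  0  -  1  -  2  -  3  -  4  1  1  1  2  2  3  3  4  4  2  2  2  2  2  3
(- denotes ∞ / unreachable)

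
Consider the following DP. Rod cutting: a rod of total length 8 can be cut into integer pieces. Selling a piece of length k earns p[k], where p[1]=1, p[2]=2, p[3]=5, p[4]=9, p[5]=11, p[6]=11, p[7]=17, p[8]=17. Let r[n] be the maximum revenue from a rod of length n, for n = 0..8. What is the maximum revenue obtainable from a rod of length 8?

18

   n    0    1    2    3    4    5    6    7    8
r[n]    0    1    2    5    9   11   12   17   18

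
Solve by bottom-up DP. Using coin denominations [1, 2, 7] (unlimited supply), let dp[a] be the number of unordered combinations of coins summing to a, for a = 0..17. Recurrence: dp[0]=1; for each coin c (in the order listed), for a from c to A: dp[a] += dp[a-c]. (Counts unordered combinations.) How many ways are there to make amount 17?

17

after  coin     0     1     2     3     4     5     6     7     8     9    10    11    12    13    14    15    16    17
          1     1     1     1     1     1     1     1     1     1     1     1     1     1     1     1     1     1     1
          2     1     1     2     2     3     3     4     4     5     5     6     6     7     7     8     8     9     9
          7     1     1     2     2     3     3     4     5     6     7     8     9    10    11    13    14    16    17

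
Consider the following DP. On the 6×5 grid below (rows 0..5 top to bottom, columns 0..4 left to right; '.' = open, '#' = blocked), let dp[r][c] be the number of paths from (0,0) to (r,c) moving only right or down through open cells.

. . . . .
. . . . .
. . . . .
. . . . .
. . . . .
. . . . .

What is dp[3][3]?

20

r\c   0   1   2   3   4
  0   1   1   1   1   1
  1   1   2   3   4   5
  2   1   3   6  10  15
  3   1   4  10  20  35
  4   1   5  15  35  70
  5   1   6  21  56 126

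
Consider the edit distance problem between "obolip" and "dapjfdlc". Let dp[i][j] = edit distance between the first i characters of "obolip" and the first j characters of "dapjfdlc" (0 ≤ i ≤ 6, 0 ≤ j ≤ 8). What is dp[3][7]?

   ''  d  a  p  j  f  d  l  c
''  0  1  2  3  4  5  6  7  8
 o  1  1  2  3  4  5  6  7  8
 b  2  2  2  3  4  5  6  7  8
 o  3  3  3  3  4  5  6  7  8
 l  4  4  4  4  4  5  6  6  7
 i  5  5  5  5  5  5  6  7  7
 p  6  6  6  5  6  6  6  7  8

7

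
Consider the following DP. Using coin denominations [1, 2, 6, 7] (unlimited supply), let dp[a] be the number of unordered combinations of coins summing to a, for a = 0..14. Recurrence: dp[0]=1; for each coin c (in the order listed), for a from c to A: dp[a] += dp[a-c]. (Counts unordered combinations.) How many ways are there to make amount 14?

after  coin     0     1     2     3     4     5     6     7     8     9    10    11    12    13    14
          1     1     1     1     1     1     1     1     1     1     1     1     1     1     1     1
          2     1     1     2     2     3     3     4     4     5     5     6     6     7     7     8
          6     1     1     2     2     3     3     5     5     7     7     9     9    12    12    15
          7     1     1     2     2     3     3     5     6     8     9    11    12    15    17    21

21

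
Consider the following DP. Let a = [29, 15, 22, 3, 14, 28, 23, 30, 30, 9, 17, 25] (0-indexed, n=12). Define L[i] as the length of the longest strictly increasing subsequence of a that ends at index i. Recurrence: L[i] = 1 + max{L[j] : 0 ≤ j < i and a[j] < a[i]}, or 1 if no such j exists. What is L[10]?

   i    0    1    2    3    4    5    6    7    8    9   10   11
a[i]   29   15   22    3   14   28   23   30   30    9   17   25
L[i]    1    1    2    1    2    3    3    4    4    2    3    4

3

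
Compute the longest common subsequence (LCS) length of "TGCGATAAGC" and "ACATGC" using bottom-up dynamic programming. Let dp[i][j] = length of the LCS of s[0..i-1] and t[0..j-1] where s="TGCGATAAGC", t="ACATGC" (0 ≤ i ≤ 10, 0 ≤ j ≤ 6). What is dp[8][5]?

3

   ''  A  C  A  T  G  C
''  0  0  0  0  0  0  0
 T  0  0  0  0  1  1  1
 G  0  0  0  0  1  2  2
 C  0  0  1  1  1  2  3
 G  0  0  1  1  1  2  3
 A  0  1  1  2  2  2  3
 T  0  1  1  2  3  3  3
 A  0  1  1  2  3  3  3
 A  0  1  1  2  3  3  3
 G  0  1  1  2  3  4  4
 C  0  1  2  2  3  4  5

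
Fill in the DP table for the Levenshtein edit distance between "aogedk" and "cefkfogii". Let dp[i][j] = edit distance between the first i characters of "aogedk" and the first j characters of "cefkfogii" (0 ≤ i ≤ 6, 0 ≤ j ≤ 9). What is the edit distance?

8

   ''  c  e  f  k  f  o  g  i  i
''  0  1  2  3  4  5  6  7  8  9
 a  1  1  2  3  4  5  6  7  8  9
 o  2  2  2  3  4  5  5  6  7  8
 g  3  3  3  3  4  5  6  5  6  7
 e  4  4  3  4  4  5  6  6  6  7
 d  5  5  4  4  5  5  6  7  7  7
 k  6  6  5  5  4  5  6  7  8  8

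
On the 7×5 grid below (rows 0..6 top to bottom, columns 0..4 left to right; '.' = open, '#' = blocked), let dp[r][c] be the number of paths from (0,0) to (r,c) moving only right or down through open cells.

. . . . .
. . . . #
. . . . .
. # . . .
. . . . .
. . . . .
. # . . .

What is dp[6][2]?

r\c   0   1   2   3   4
  0   1   1   1   1   1
  1   1   2   3   4   0
  2   1   3   6  10  10
  3   1   0   6  16  26
  4   1   1   7  23  49
  5   1   2   9  32  81
  6   1   0   9  41 122

9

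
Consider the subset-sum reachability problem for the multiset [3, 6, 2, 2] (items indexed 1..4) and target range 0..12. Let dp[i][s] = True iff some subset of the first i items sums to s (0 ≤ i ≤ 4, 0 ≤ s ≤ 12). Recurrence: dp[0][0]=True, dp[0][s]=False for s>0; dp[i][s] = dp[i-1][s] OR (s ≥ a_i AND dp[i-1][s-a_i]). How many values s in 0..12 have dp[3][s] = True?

i\s   0   1   2   3   4   5   6   7   8   9  10  11  12
  0   T   F   F   F   F   F   F   F   F   F   F   F   F
  1   T   F   F   T   F   F   F   F   F   F   F   F   F
  2   T   F   F   T   F   F   T   F   F   T   F   F   F
  3   T   F   T   T   F   T   T   F   T   T   F   T   F
  4   T   F   T   T   T   T   T   T   T   T   T   T   F

8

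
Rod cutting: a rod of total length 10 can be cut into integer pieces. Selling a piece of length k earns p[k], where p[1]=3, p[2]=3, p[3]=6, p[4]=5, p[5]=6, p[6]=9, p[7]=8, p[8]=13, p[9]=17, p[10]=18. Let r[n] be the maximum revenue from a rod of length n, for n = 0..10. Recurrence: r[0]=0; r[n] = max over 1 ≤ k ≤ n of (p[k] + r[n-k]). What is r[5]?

   n    0    1    2    3    4    5    6    7    8    9   10
r[n]    0    3    6    9   12   15   18   21   24   27   30

15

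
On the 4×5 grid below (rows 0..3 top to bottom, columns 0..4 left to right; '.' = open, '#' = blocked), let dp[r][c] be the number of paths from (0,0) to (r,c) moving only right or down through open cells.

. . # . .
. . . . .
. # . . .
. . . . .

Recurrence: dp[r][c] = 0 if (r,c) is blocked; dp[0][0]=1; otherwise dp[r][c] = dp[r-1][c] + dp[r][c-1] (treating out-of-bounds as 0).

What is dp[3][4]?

13

r\c   0   1   2   3   4
  0   1   1   0   0   0
  1   1   2   2   2   2
  2   1   0   2   4   6
  3   1   1   3   7  13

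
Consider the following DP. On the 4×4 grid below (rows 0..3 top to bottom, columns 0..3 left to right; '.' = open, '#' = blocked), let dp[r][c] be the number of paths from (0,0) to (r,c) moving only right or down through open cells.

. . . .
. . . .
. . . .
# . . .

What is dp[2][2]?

r\c   0   1   2   3
  0   1   1   1   1
  1   1   2   3   4
  2   1   3   6  10
  3   0   3   9  19

6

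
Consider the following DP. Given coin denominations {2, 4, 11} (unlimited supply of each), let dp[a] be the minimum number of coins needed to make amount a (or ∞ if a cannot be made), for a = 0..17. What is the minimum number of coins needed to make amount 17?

 a  0  1  2  3  4  5  6  7  8  9 10 11 12 13 14 15 16 17
dp  0  -  1  -  1  -  2  -  2  -  3  1  3  2  4  2  4  3
(- denotes ∞ / unreachable)

3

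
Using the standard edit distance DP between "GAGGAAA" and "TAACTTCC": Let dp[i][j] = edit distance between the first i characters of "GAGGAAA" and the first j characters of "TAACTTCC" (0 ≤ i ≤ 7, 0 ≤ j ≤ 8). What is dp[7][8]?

   ''  T  A  A  C  T  T  C  C
''  0  1  2  3  4  5  6  7  8
 G  1  1  2  3  4  5  6  7  8
 A  2  2  1  2  3  4  5  6  7
 G  3  3  2  2  3  4  5  6  7
 G  4  4  3  3  3  4  5  6  7
 A  5  5  4  3  4  4  5  6  7
 A  6  6  5  4  4  5  5  6  7
 A  7  7  6  5  5  5  6  6  7

7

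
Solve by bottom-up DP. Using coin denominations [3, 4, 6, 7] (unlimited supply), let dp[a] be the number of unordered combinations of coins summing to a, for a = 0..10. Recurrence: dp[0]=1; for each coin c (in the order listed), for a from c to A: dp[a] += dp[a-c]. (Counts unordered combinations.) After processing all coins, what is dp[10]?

3

after  coin     0     1     2     3     4     5     6     7     8     9    10
          3     1     0     0     1     0     0     1     0     0     1     0
          4     1     0     0     1     1     0     1     1     1     1     1
          6     1     0     0     1     1     0     2     1     1     2     2
          7     1     0     0     1     1     0     2     2     1     2     3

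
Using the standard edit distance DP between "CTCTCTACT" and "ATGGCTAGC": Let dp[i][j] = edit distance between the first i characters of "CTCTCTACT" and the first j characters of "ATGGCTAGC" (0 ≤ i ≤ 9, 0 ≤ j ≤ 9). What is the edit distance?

   ''  A  T  G  G  C  T  A  G  C
''  0  1  2  3  4  5  6  7  8  9
 C  1  1  2  3  4  4  5  6  7  8
 T  2  2  1  2  3  4  4  5  6  7
 C  3  3  2  2  3  3  4  5  6  6
 T  4  4  3  3  3  4  3  4  5  6
 C  5  5  4  4  4  3  4  4  5  5
 T  6  6  5  5  5  4  3  4  5  6
 A  7  6  6  6  6  5  4  3  4  5
 C  8  7  7  7  7  6  5  4  4  4
 T  9  8  7  8  8  7  6  5  5  5

5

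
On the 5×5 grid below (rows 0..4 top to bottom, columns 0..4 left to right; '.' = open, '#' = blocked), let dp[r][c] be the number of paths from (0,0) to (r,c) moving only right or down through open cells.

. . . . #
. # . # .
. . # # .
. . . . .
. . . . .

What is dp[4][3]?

7

r\c   0   1   2   3   4
  0   1   1   1   1   0
  1   1   0   1   0   0
  2   1   1   0   0   0
  3   1   2   2   2   2
  4   1   3   5   7   9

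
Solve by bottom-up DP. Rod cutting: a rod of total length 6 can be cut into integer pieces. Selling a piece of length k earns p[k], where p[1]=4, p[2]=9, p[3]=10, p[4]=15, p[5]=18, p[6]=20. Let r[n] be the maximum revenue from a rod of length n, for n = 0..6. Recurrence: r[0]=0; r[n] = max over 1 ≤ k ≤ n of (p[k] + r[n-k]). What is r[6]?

   n    0    1    2    3    4    5    6
r[n]    0    4    9   13   18   22   27

27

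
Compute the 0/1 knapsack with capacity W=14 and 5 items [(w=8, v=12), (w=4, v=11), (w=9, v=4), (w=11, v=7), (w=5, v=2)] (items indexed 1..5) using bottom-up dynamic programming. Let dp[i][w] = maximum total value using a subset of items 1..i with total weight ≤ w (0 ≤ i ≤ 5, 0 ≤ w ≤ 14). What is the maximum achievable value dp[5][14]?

23

i\w   0   1   2   3   4   5   6   7   8   9  10  11  12  13  14
  0   0   0   0   0   0   0   0   0   0   0   0   0   0   0   0
  1   0   0   0   0   0   0   0   0  12  12  12  12  12  12  12
  2   0   0   0   0  11  11  11  11  12  12  12  12  23  23  23
  3   0   0   0   0  11  11  11  11  12  12  12  12  23  23  23
  4   0   0   0   0  11  11  11  11  12  12  12  12  23  23  23
  5   0   0   0   0  11  11  11  11  12  13  13  13  23  23  23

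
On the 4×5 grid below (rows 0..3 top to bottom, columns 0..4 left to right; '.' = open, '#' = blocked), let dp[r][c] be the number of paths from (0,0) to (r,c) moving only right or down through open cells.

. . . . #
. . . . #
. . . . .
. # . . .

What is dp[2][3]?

10

r\c   0   1   2   3   4
  0   1   1   1   1   0
  1   1   2   3   4   0
  2   1   3   6  10  10
  3   1   0   6  16  26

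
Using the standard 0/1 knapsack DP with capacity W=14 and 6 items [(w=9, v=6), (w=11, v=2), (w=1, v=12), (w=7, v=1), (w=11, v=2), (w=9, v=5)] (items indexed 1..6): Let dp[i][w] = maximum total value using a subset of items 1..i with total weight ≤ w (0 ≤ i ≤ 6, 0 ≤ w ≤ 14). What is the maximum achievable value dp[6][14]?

i\w   0   1   2   3   4   5   6   7   8   9  10  11  12  13  14
  0   0   0   0   0   0   0   0   0   0   0   0   0   0   0   0
  1   0   0   0   0   0   0   0   0   0   6   6   6   6   6   6
  2   0   0   0   0   0   0   0   0   0   6   6   6   6   6   6
  3   0  12  12  12  12  12  12  12  12  12  18  18  18  18  18
  4   0  12  12  12  12  12  12  12  13  13  18  18  18  18  18
  5   0  12  12  12  12  12  12  12  13  13  18  18  18  18  18
  6   0  12  12  12  12  12  12  12  13  13  18  18  18  18  18

18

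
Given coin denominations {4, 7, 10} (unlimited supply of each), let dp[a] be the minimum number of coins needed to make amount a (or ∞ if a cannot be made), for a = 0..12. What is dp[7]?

 a  0  1  2  3  4  5  6  7  8  9 10 11 12
dp  0  -  -  -  1  -  -  1  2  -  1  2  3
(- denotes ∞ / unreachable)

1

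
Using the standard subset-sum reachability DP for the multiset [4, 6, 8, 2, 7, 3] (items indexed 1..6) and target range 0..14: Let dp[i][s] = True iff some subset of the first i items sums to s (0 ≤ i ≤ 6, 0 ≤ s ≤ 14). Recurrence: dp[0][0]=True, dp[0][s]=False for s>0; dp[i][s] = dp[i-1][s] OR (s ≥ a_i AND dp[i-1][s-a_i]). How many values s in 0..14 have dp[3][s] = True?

i\s   0   1   2   3   4   5   6   7   8   9  10  11  12  13  14
  0   T   F   F   F   F   F   F   F   F   F   F   F   F   F   F
  1   T   F   F   F   T   F   F   F   F   F   F   F   F   F   F
  2   T   F   F   F   T   F   T   F   F   F   T   F   F   F   F
  3   T   F   F   F   T   F   T   F   T   F   T   F   T   F   T
  4   T   F   T   F   T   F   T   F   T   F   T   F   T   F   T
  5   T   F   T   F   T   F   T   T   T   T   T   T   T   T   T
  6   T   F   T   T   T   T   T   T   T   T   T   T   T   T   T

7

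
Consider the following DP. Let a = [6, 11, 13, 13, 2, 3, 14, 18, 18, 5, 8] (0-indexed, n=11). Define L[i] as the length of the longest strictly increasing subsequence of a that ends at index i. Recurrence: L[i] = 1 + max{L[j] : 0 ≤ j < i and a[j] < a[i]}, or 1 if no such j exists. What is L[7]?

   i    0    1    2    3    4    5    6    7    8    9   10
a[i]    6   11   13   13    2    3   14   18   18    5    8
L[i]    1    2    3    3    1    2    4    5    5    3    4

5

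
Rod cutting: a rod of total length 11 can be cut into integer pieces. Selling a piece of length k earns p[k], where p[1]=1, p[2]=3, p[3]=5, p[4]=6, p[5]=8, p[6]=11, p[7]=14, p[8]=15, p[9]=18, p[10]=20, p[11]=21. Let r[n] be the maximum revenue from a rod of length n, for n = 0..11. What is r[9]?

   n    0    1    2    3    4    5    6    7    8    9   10   11
r[n]    0    1    3    5    6    8   11   14   15   18   20   21

18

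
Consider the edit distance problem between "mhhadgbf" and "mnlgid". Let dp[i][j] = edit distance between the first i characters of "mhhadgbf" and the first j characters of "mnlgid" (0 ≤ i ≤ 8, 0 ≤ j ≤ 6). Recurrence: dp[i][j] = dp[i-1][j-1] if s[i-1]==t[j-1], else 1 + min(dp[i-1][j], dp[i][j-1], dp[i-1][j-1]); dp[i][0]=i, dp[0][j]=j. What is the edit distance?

   ''  m  n  l  g  i  d
''  0  1  2  3  4  5  6
 m  1  0  1  2  3  4  5
 h  2  1  1  2  3  4  5
 h  3  2  2  2  3  4  5
 a  4  3  3  3  3  4  5
 d  5  4  4  4  4  4  4
 g  6  5  5  5  4  5  5
 b  7  6  6  6  5  5  6
 f  8  7  7  7  6  6  6

6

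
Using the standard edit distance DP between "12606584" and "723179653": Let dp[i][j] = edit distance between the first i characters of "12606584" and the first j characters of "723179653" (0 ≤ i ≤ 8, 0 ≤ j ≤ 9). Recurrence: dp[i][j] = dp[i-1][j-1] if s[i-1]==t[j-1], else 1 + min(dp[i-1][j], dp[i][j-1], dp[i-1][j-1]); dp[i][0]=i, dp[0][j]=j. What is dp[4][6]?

5

   ''  7  2  3  1  7  9  6  5  3
''  0  1  2  3  4  5  6  7  8  9
 1  1  1  2  3  3  4  5  6  7  8
 2  2  2  1  2  3  4  5  6  7  8
 6  3  3  2  2  3  4  5  5  6  7
 0  4  4  3  3  3  4  5  6  6  7
 6  5  5  4  4  4  4  5  5  6  7
 5  6  6  5  5  5  5  5  6  5  6
 8  7  7  6  6  6  6  6  6  6  6
 4  8  8  7  7  7  7  7  7  7  7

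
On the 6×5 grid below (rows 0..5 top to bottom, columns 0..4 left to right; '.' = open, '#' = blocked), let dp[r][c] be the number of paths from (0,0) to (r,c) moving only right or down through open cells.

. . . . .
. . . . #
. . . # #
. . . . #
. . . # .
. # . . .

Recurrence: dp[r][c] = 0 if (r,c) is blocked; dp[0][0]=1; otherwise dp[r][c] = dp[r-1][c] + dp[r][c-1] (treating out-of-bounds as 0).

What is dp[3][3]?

10

r\c   0   1   2   3   4
  0   1   1   1   1   1
  1   1   2   3   4   0
  2   1   3   6   0   0
  3   1   4  10  10   0
  4   1   5  15   0   0
  5   1   0  15  15  15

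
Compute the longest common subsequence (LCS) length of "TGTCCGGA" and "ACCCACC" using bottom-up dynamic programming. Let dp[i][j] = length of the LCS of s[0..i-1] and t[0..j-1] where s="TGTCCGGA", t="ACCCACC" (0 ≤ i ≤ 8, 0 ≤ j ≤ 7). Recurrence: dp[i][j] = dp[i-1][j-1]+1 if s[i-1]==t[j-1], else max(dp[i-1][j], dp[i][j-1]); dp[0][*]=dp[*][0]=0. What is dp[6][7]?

   ''  A  C  C  C  A  C  C
''  0  0  0  0  0  0  0  0
 T  0  0  0  0  0  0  0  0
 G  0  0  0  0  0  0  0  0
 T  0  0  0  0  0  0  0  0
 C  0  0  1  1  1  1  1  1
 C  0  0  1  2  2  2  2  2
 G  0  0  1  2  2  2  2  2
 G  0  0  1  2  2  2  2  2
 A  0  1  1  2  2  3  3  3

2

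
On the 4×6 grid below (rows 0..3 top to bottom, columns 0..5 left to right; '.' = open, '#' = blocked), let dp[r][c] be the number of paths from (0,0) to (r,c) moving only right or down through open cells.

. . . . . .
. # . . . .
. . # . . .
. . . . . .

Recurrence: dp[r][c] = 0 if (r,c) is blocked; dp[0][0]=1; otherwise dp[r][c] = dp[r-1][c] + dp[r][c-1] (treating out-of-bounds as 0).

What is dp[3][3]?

r\c   0   1   2   3   4   5
  0   1   1   1   1   1   1
  1   1   0   1   2   3   4
  2   1   1   0   2   5   9
  3   1   2   2   4   9  18

4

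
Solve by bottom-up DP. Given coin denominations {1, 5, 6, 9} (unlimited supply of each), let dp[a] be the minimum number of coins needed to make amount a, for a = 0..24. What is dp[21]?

3

 a  0  1  2  3  4  5  6  7  8  9 10 11 12 13 14 15 16 17 18 19 20 21 22 23 24
dp  0  1  2  3  4  1  1  2  3  1  2  2  2  3  2  2  3  3  2  3  3  3  4  3  3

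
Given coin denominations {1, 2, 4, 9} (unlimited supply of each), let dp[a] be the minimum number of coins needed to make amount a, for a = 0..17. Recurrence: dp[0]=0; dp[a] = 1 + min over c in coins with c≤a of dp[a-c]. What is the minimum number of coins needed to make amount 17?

 a  0  1  2  3  4  5  6  7  8  9 10 11 12 13 14 15 16 17
dp  0  1  1  2  1  2  2  3  2  1  2  2  3  2  3  3  4  3

3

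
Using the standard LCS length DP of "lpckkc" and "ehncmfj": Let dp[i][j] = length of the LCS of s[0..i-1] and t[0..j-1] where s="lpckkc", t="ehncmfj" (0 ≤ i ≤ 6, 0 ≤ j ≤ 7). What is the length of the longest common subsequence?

1

   ''  e  h  n  c  m  f  j
''  0  0  0  0  0  0  0  0
 l  0  0  0  0  0  0  0  0
 p  0  0  0  0  0  0  0  0
 c  0  0  0  0  1  1  1  1
 k  0  0  0  0  1  1  1  1
 k  0  0  0  0  1  1  1  1
 c  0  0  0  0  1  1  1  1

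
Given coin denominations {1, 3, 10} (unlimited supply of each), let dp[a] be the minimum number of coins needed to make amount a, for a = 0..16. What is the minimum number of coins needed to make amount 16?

 a  0  1  2  3  4  5  6  7  8  9 10 11 12 13 14 15 16
dp  0  1  2  1  2  3  2  3  4  3  1  2  3  2  3  4  3

3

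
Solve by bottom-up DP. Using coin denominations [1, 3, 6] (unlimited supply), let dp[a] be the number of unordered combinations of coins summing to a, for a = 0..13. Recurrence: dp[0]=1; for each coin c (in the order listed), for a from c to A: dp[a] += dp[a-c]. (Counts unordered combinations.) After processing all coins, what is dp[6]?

4

after  coin     0     1     2     3     4     5     6     7     8     9    10    11    12    13
          1     1     1     1     1     1     1     1     1     1     1     1     1     1     1
          3     1     1     1     2     2     2     3     3     3     4     4     4     5     5
          6     1     1     1     2     2     2     4     4     4     6     6     6     9     9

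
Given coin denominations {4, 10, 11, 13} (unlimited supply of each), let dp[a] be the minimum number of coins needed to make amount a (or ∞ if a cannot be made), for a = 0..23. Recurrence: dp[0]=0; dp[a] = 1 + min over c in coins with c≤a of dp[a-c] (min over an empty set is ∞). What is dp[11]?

1

 a  0  1  2  3  4  5  6  7  8  9 10 11 12 13 14 15 16 17 18 19 20 21 22 23
dp  0  -  -  -  1  -  -  -  2  -  1  1  3  1  2  2  4  2  3  3  2  2  2  2
(- denotes ∞ / unreachable)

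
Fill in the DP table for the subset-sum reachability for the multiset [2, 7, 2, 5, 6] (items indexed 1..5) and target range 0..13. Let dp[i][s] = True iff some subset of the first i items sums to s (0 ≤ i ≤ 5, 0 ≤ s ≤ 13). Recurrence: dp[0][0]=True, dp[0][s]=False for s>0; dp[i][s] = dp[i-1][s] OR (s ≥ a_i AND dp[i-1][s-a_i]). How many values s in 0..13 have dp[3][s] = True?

i\s   0   1   2   3   4   5   6   7   8   9  10  11  12  13
  0   T   F   F   F   F   F   F   F   F   F   F   F   F   F
  1   T   F   T   F   F   F   F   F   F   F   F   F   F   F
  2   T   F   T   F   F   F   F   T   F   T   F   F   F   F
  3   T   F   T   F   T   F   F   T   F   T   F   T   F   F
  4   T   F   T   F   T   T   F   T   F   T   F   T   T   F
  5   T   F   T   F   T   T   T   T   T   T   T   T   T   T

6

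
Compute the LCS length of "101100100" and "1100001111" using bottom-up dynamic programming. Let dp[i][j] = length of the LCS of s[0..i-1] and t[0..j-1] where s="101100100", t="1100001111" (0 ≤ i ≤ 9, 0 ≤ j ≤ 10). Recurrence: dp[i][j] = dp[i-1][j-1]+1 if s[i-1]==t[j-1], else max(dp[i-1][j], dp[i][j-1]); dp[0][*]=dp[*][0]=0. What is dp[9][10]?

   ''  1  1  0  0  0  0  1  1  1  1
''  0  0  0  0  0  0  0  0  0  0  0
 1  0  1  1  1  1  1  1  1  1  1  1
 0  0  1  1  2  2  2  2  2  2  2  2
 1  0  1  2  2  2  2  2  3  3  3  3
 1  0  1  2  2  2  2  2  3  4  4  4
 0  0  1  2  3  3  3  3  3  4  4  4
 0  0  1  2  3  4  4  4  4  4  4  4
 1  0  1  2  3  4  4  4  5  5  5  5
 0  0  1  2  3  4  5  5  5  5  5  5
 0  0  1  2  3  4  5  6  6  6  6  6

6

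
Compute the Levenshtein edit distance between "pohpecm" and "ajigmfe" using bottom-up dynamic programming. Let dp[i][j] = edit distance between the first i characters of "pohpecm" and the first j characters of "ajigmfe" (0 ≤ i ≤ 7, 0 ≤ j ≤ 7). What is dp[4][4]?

4

   ''  a  j  i  g  m  f  e
''  0  1  2  3  4  5  6  7
 p  1  1  2  3  4  5  6  7
 o  2  2  2  3  4  5  6  7
 h  3  3  3  3  4  5  6  7
 p  4  4  4  4  4  5  6  7
 e  5  5  5  5  5  5  6  6
 c  6  6  6  6  6  6  6  7
 m  7  7  7  7  7  6  7  7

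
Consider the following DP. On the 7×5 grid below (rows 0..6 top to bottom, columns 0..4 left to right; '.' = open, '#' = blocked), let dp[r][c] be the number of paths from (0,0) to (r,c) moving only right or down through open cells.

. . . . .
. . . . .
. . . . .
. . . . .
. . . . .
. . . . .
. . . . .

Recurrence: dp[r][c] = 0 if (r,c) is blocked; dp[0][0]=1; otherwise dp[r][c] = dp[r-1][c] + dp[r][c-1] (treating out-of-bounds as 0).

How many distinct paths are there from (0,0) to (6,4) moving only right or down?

r\c   0   1   2   3   4
  0   1   1   1   1   1
  1   1   2   3   4   5
  2   1   3   6  10  15
  3   1   4  10  20  35
  4   1   5  15  35  70
  5   1   6  21  56 126
  6   1   7  28  84 210

210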